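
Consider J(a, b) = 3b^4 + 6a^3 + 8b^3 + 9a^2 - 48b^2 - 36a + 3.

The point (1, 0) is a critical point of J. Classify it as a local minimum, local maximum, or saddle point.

saddle point

The mixed partial ∂²J/∂a∂b is 0, so the Hessian at any point is diag(J_aa, J_bb) = diag(18(2a + 1), 12(3b^2 + 4b - 8)).
At (1, 0): H = diag(54, -96).
The eigenvalues have opposite signs, so H is indefinite: a saddle point.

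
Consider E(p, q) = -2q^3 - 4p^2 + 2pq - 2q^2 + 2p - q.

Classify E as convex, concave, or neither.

The term -2q^3 is cubic, so the Hessian is not constant.
∂²E/∂q² = -12q - 4, which takes both signs as q varies (negative for sufficiently large q). A diagonal entry of the Hessian changing sign means the Hessian is neither positive- nor negative-semidefinite on all of R^2.

neither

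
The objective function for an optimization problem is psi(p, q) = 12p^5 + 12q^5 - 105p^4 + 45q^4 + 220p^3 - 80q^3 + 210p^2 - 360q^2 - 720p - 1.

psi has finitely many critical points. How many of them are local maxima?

4

psi separates as a function of p plus a function of q, so ∇psi=0 decouples.
∂psi/∂p = 60(p - 4)(p - 3)(p - 1)(p + 1) = 0 at p ∈ {-1, 1, 3, 4}; ∂psi/∂q = 60q(q - 2)(q + 2)(q + 3) = 0 at q ∈ {-3, -2, 0, 2}.
The Hessian is diagonal: diag(psi_pp, psi_qq). Second derivatives: psi_pp(-1)=-2400, psi_pp(1)=720, psi_pp(3)=-480, psi_pp(4)=900; psi_qq(-3)=-900, psi_qq(-2)=480, psi_qq(0)=-720, psi_qq(2)=2400.
Local maxima occur where both diagonal entries negative: (-1, -3), (-1, 0), (3, -3), (3, 0). Count: 4.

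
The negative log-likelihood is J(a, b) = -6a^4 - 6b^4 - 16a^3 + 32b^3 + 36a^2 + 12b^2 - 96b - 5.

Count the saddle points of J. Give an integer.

4

J separates as a function of a plus a function of b, so ∇J=0 decouples.
∂J/∂a = -24a(a - 1)(a + 3) = 0 at a ∈ {-3, 0, 1}; ∂J/∂b = -24(b - 4)(b - 1)(b + 1) = 0 at b ∈ {-1, 1, 4}.
The Hessian is diagonal: diag(J_aa, J_bb). Second derivatives: J_aa(-3)=-288, J_aa(0)=72, J_aa(1)=-96; J_bb(-1)=-240, J_bb(1)=144, J_bb(4)=-360.
Saddle points occur where the two diagonal entries have opposite signs: (-3, 1), (0, -1), (0, 4), (1, 1). Count: 4.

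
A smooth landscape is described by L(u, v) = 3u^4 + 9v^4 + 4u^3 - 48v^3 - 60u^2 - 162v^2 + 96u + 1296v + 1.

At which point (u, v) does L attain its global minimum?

(-4, -3)

L(u,v) separates as P(u) + Q(v) + 1, so its minimum is min P + min Q + 1.
P'(u) = 12(u - 2)(u - 1)(u + 4) vanishes at u ∈ {-4, 1, 2}; Q'(v) = 36(v - 4)(v - 3)(v + 3) vanishes at v ∈ {-3, 3, 4}.
Local minima of P (where P''>0): P(-4)=-832, P(2)=32. Local minima of Q: Q(-3)=-3321, Q(4)=1824.
So the global minimum of L is P(-4) + Q(-3) + 1 = -832 − 3321 + 1 = -4152, attained at (-4, -3).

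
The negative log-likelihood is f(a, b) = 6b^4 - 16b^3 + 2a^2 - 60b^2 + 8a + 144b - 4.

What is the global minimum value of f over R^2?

f(a,b) separates as P(a) + Q(b) − 4, so its minimum is min P + min Q − 4.
P'(a) = 4a + 8 vanishes at a ∈ {-2}; Q'(b) = 24(b - 3)(b - 1)(b + 2) vanishes at b ∈ {-2, 1, 3}.
Local minima of P (where P''>0): P(-2)=-8. Local minima of Q: Q(-2)=-304, Q(3)=-54.
So the global minimum of f is P(-2) + Q(-2) − 4 = -8 − 304 − 4 = -316, attained at (-2, -2).

-316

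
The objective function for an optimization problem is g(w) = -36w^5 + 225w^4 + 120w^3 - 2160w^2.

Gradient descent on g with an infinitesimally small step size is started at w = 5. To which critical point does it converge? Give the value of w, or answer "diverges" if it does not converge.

diverges

g'(w) = -180w(w - 4)(w - 3)(w + 2), so g'(5) = -12600.
Gradient descent moves in the -g' direction, i.e. w is increasing.
There is no critical point above w=5, and g' keeps the same sign, so the iterate runs off to +∞.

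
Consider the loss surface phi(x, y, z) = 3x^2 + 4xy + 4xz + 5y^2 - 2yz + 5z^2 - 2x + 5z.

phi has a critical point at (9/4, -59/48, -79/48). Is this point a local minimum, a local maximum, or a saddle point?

The Hessian is constant: H = [[6, 4, 4], [4, 10, -2], [4, -2, 10]].
Leading principal minors: Δ₁ = 6, Δ₂ = 44, Δ₃ = 192.
All leading minors are positive, so H is positive definite: a local minimum.

local minimum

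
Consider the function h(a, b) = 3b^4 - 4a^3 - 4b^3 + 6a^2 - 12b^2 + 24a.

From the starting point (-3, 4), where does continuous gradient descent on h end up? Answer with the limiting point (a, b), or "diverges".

h is separable, so gradient descent decouples: a follows -∂h/∂a, b follows -∂h/∂b.
∂h/∂a = -12(a - 2)(a + 1); at a=-3 this is -120, so a increases.
∂h/∂b = 12b(b - 2)(b + 1); at b=4 this is 480, so b decreases.
a converges to its nearest critical value -1 (a local min of the a-part); b converges to 2. The iterate converges to (-1, 2).

(-1, 2)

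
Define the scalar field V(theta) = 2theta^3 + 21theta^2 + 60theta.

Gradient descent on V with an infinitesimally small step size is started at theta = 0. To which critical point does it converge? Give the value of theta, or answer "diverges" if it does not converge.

-2

V'(theta) = 6(theta + 2)(theta + 5), so V'(0) = 60.
Gradient descent moves in the -V' direction, i.e. theta is decreasing.
The nearest critical point in that direction is theta = -2, where V'' = 18 > 0 (a local minimum). The iterate converges there.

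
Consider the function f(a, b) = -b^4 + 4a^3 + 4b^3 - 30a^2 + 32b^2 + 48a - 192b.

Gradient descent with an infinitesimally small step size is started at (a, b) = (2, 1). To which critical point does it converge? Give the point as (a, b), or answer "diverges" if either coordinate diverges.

f is separable, so gradient descent decouples: a follows -∂f/∂a, b follows -∂f/∂b.
∂f/∂a = 12(a - 4)(a - 1); at a=2 this is -24, so a increases.
∂f/∂b = -4(b - 4)(b - 3)(b + 4); at b=1 this is -120, so b increases.
a converges to its nearest critical value 4 (a local min of the a-part); b converges to 3. The iterate converges to (4, 3).

(4, 3)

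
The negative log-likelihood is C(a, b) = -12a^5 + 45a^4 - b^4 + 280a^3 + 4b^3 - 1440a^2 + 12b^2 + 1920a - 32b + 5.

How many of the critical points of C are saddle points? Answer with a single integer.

C separates as a function of a plus a function of b, so ∇C=0 decouples.
∂C/∂a = -60(a - 4)(a - 2)(a - 1)(a + 4) = 0 at a ∈ {-4, 1, 2, 4}; ∂C/∂b = -4(b - 4)(b - 1)(b + 2) = 0 at b ∈ {-2, 1, 4}.
The Hessian is diagonal: diag(C_aa, C_bb). Second derivatives: C_aa(-4)=14400, C_aa(1)=-900, C_aa(2)=720, C_aa(4)=-2880; C_bb(-2)=-72, C_bb(1)=36, C_bb(4)=-72.
Saddle points occur where the two diagonal entries have opposite signs: (-4, -2), (-4, 4), (1, 1), (2, -2), (2, 4), (4, 1). Count: 6.

6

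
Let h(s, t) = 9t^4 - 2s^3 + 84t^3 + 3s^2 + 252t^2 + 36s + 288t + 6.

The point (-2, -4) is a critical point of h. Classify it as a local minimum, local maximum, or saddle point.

The mixed partial ∂²h/∂s∂t is 0, so the Hessian at any point is diag(h_ss, h_tt) = diag(6(-2s + 1), 36(3t^2 + 14t + 14)).
At (-2, -4): H = diag(30, 216).
Both eigenvalues are positive, so H is positive definite: a local minimum.

local minimum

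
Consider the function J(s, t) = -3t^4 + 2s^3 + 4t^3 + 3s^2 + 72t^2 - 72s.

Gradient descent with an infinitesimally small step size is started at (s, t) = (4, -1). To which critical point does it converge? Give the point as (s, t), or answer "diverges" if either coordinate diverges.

J is separable, so gradient descent decouples: s follows -∂J/∂s, t follows -∂J/∂t.
∂J/∂s = 6(s - 3)(s + 4); at s=4 this is 48, so s decreases.
∂J/∂t = -12t(t - 4)(t + 3); at t=-1 this is -120, so t increases.
s converges to its nearest critical value 3 (a local min of the s-part); t converges to 0. The iterate converges to (3, 0).

(3, 0)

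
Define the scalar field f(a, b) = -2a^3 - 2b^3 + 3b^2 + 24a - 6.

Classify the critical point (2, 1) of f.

The mixed partial ∂²f/∂a∂b is 0, so the Hessian at any point is diag(f_aa, f_bb) = diag(-12a, 6(-2b + 1)).
At (2, 1): H = diag(-24, -6).
Both eigenvalues are negative, so H is negative definite: a local maximum.

local maximum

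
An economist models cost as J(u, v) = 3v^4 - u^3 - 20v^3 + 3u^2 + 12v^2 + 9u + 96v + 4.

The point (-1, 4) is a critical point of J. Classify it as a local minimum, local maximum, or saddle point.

local minimum

The mixed partial ∂²J/∂u∂v is 0, so the Hessian at any point is diag(J_uu, J_vv) = diag(6(-u + 1), 12(3v^2 - 10v + 2)).
At (-1, 4): H = diag(12, 120).
Both eigenvalues are positive, so H is positive definite: a local minimum.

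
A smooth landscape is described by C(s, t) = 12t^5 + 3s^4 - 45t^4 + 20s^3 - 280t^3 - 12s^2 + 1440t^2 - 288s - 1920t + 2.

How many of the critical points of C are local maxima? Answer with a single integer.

2

C separates as a function of s plus a function of t, so ∇C=0 decouples.
∂C/∂s = 12(s - 2)(s + 3)(s + 4) = 0 at s ∈ {-4, -3, 2}; ∂C/∂t = 60(t - 4)(t - 2)(t - 1)(t + 4) = 0 at t ∈ {-4, 1, 2, 4}.
The Hessian is diagonal: diag(C_ss, C_tt). Second derivatives: C_ss(-4)=72, C_ss(-3)=-60, C_ss(2)=360; C_tt(-4)=-14400, C_tt(1)=900, C_tt(2)=-720, C_tt(4)=2880.
Local maxima occur where both diagonal entries negative: (-3, -4), (-3, 2). Count: 2.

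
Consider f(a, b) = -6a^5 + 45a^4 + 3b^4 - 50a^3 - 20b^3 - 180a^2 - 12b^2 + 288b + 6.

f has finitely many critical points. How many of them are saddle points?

f separates as a function of a plus a function of b, so ∇f=0 decouples.
∂f/∂a = -30a(a - 4)(a - 3)(a + 1) = 0 at a ∈ {-1, 0, 3, 4}; ∂f/∂b = 12(b - 4)(b - 3)(b + 2) = 0 at b ∈ {-2, 3, 4}.
The Hessian is diagonal: diag(f_aa, f_bb). Second derivatives: f_aa(-1)=600, f_aa(0)=-360, f_aa(3)=360, f_aa(4)=-600; f_bb(-2)=360, f_bb(3)=-60, f_bb(4)=72.
Saddle points occur where the two diagonal entries have opposite signs: (-1, 3), (0, -2), (0, 4), (3, 3), (4, -2), (4, 4). Count: 6.

6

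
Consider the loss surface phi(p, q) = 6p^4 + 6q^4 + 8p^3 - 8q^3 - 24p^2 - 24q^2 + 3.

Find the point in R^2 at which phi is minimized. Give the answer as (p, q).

(-2, 2)

phi(p,q) separates as A(p) + B(q) + 3, so its minimum is min A + min B + 3.
A'(p) = 24p(p - 1)(p + 2) vanishes at p ∈ {-2, 0, 1}; B'(q) = 24q(q - 2)(q + 1) vanishes at q ∈ {-1, 0, 2}.
Local minima of A (where A''>0): A(-2)=-64, A(1)=-10. Local minima of B: B(-1)=-10, B(2)=-64.
So the global minimum of phi is A(-2) + B(2) + 3 = -64 − 64 + 3 = -125, attained at (-2, 2).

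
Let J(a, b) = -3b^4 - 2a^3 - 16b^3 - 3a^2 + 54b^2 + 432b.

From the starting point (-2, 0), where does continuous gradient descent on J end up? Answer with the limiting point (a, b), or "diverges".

J is separable, so gradient descent decouples: a follows -∂J/∂a, b follows -∂J/∂b.
∂J/∂a = -6a(a + 1); at a=-2 this is -12, so a increases.
∂J/∂b = -12(b - 3)(b + 3)(b + 4); at b=0 this is 432, so b decreases.
a converges to its nearest critical value -1 (a local min of the a-part); b converges to -3. The iterate converges to (-1, -3).

(-1, -3)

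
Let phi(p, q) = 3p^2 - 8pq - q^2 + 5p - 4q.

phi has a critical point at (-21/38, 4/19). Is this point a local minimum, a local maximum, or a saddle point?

saddle point

The Hessian of phi is constant: H = [[6, -8], [-8, -2]].
det(H) = 6·(-2) − (-8)² = -76.
Since det(H) < 0, H is indefinite and the critical point is a saddle point.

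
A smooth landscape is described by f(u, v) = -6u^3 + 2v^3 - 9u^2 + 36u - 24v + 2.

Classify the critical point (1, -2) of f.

The mixed partial ∂²f/∂u∂v is 0, so the Hessian at any point is diag(f_uu, f_vv) = diag(-18(2u + 1), 12v).
At (1, -2): H = diag(-54, -24).
Both eigenvalues are negative, so H is negative definite: a local maximum.

local maximum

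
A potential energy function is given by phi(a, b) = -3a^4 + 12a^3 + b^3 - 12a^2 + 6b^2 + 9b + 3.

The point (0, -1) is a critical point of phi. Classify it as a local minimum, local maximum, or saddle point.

saddle point

The mixed partial ∂²phi/∂a∂b is 0, so the Hessian at any point is diag(phi_aa, phi_bb) = diag(12(-3a^2 + 6a - 2), 6(b + 2)).
At (0, -1): H = diag(-24, 6).
The eigenvalues have opposite signs, so H is indefinite: a saddle point.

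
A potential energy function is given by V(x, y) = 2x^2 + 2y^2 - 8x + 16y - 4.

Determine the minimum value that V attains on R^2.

V(x,y) separates as P(x) + Q(y) − 4, so its minimum is min P + min Q − 4.
P'(x) = 4x - 8 vanishes at x ∈ {2}; Q'(y) = 4y + 16 vanishes at y ∈ {-4}.
Local minima of P (where P''>0): P(2)=-8. Local minima of Q: Q(-4)=-32.
So the global minimum of V is P(2) + Q(-4) − 4 = -8 − 32 − 4 = -44, attained at (2, -4).

-44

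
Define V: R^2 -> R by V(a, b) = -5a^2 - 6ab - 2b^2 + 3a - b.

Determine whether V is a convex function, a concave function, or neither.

concave

V is quadratic, so its Hessian is the constant matrix H = [[-10, -6], [-6, -4]].
det(H) = 4, tr(H) = -14.
det(H) > 0 and tr(H) < 0, so H is negative definite everywhere: concave.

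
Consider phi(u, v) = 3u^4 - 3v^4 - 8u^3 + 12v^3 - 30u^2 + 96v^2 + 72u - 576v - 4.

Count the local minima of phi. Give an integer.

2

phi separates as a function of u plus a function of v, so ∇phi=0 decouples.
∂phi/∂u = 12(u - 3)(u - 1)(u + 2) = 0 at u ∈ {-2, 1, 3}; ∂phi/∂v = -12(v - 4)(v - 3)(v + 4) = 0 at v ∈ {-4, 3, 4}.
The Hessian is diagonal: diag(phi_uu, phi_vv). Second derivatives: phi_uu(-2)=180, phi_uu(1)=-72, phi_uu(3)=120; phi_vv(-4)=-672, phi_vv(3)=84, phi_vv(4)=-96.
Local minima occur where both diagonal entries positive: (-2, 3), (3, 3). Count: 2.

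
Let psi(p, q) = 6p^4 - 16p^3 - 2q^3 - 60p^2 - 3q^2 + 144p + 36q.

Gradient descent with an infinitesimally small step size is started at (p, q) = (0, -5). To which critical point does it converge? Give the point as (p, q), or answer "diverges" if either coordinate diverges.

psi is separable, so gradient descent decouples: p follows -∂psi/∂p, q follows -∂psi/∂q.
∂psi/∂p = 24(p - 3)(p - 1)(p + 2); at p=0 this is 144, so p decreases.
∂psi/∂q = -6(q - 2)(q + 3); at q=-5 this is -84, so q increases.
p converges to its nearest critical value -2 (a local min of the p-part); q converges to -3. The iterate converges to (-2, -3).

(-2, -3)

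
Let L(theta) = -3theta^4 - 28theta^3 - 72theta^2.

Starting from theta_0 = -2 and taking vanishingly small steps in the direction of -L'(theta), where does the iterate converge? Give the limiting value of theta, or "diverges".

-3

L'(theta) = -12theta(theta + 3)(theta + 4), so L'(-2) = 48.
Gradient descent moves in the -L' direction, i.e. theta is decreasing.
The nearest critical point in that direction is theta = -3, where L'' = 36 > 0 (a local minimum). The iterate converges there.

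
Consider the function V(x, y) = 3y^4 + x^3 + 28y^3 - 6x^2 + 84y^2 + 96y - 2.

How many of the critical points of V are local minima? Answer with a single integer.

V separates as a function of x plus a function of y, so ∇V=0 decouples.
∂V/∂x = 3x(x - 4) = 0 at x ∈ {0, 4}; ∂V/∂y = 12(y + 1)(y + 2)(y + 4) = 0 at y ∈ {-4, -2, -1}.
The Hessian is diagonal: diag(V_xx, V_yy). Second derivatives: V_xx(0)=-12, V_xx(4)=12; V_yy(-4)=72, V_yy(-2)=-24, V_yy(-1)=36.
Local minima occur where both diagonal entries positive: (4, -4), (4, -1). Count: 2.

2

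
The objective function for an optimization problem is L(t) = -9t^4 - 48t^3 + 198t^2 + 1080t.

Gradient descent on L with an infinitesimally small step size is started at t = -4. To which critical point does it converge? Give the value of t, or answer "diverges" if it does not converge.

-2

L'(t) = -36(t - 3)(t + 2)(t + 5), so L'(-4) = -504.
Gradient descent moves in the -L' direction, i.e. t is increasing.
The nearest critical point in that direction is t = -2, where L'' = 540 > 0 (a local minimum). The iterate converges there.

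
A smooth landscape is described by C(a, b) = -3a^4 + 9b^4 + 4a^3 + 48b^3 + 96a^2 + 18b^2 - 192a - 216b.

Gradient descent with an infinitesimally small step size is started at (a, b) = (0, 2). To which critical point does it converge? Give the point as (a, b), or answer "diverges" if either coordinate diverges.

C is separable, so gradient descent decouples: a follows -∂C/∂a, b follows -∂C/∂b.
∂C/∂a = -12(a - 4)(a - 1)(a + 4); at a=0 this is -192, so a increases.
∂C/∂b = 36(b - 1)(b + 2)(b + 3); at b=2 this is 720, so b decreases.
a converges to its nearest critical value 1 (a local min of the a-part); b converges to 1. The iterate converges to (1, 1).

(1, 1)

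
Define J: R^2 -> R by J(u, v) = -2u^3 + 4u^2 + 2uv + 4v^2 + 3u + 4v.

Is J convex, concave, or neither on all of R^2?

neither

The term -2u^3 is cubic, so the Hessian is not constant.
∂²J/∂u² = -12u + 8, which takes both signs as u varies (negative for sufficiently large u). A diagonal entry of the Hessian changing sign means the Hessian is neither positive- nor negative-semidefinite on all of R^2.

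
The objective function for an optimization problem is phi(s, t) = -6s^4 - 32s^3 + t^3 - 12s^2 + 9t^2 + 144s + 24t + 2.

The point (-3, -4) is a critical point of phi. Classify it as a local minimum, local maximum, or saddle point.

The mixed partial ∂²phi/∂s∂t is 0, so the Hessian at any point is diag(phi_ss, phi_tt) = diag(-24(3s^2 + 8s + 1), 6(t + 3)).
At (-3, -4): H = diag(-96, -6).
Both eigenvalues are negative, so H is negative definite: a local maximum.

local maximum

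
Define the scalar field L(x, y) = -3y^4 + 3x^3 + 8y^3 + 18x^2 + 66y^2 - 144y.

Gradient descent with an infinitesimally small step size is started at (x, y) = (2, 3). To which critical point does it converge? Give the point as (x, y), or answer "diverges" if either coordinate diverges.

(0, 1)

L is separable, so gradient descent decouples: x follows -∂L/∂x, y follows -∂L/∂y.
∂L/∂x = 9x(x + 4); at x=2 this is 108, so x decreases.
∂L/∂y = -12(y - 4)(y - 1)(y + 3); at y=3 this is 144, so y decreases.
x converges to its nearest critical value 0 (a local min of the x-part); y converges to 1. The iterate converges to (0, 1).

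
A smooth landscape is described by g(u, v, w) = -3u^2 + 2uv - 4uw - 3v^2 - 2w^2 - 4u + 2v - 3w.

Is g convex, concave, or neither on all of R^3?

concave

g is quadratic, so its Hessian is the constant matrix H = [[-6, 2, -4], [2, -6, 0], [-4, 0, -4]].
Leading principal minors: -6, 32, -32.
Signs alternate −, +, − ⇒ H ≺ 0 ⇒ concave.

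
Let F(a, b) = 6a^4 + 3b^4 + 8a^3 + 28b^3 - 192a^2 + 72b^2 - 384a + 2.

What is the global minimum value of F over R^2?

-2558

F(a,b) separates as P(a) + Q(b) + 2, so its minimum is min P + min Q + 2.
P'(a) = 24(a - 4)(a + 1)(a + 4) vanishes at a ∈ {-4, -1, 4}; Q'(b) = 12b(b + 3)(b + 4) vanishes at b ∈ {-4, -3, 0}.
Local minima of P (where P''>0): P(-4)=-512, P(4)=-2560. Local minima of Q: Q(-4)=128, Q(0)=0.
So the global minimum of F is P(4) + Q(0) + 2 = -2560 + 0 + 2 = -2558, attained at (4, 0).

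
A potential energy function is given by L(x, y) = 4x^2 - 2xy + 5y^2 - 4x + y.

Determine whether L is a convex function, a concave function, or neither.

L is quadratic, so its Hessian is the constant matrix H = [[8, -2], [-2, 10]].
det(H) = 76, tr(H) = 18.
det(H) > 0 and tr(H) > 0, so H is positive definite everywhere: convex.

convex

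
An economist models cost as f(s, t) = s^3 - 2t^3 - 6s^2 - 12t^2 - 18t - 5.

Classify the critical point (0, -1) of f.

local maximum

The mixed partial ∂²f/∂s∂t is 0, so the Hessian at any point is diag(f_ss, f_tt) = diag(6(s - 2), -12(t + 2)).
At (0, -1): H = diag(-12, -12).
Both eigenvalues are negative, so H is negative definite: a local maximum.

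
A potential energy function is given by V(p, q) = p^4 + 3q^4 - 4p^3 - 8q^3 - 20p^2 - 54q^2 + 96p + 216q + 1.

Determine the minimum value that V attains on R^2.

V(p,q) separates as A(p) + B(q) + 1, so its minimum is min A + min B + 1.
A'(p) = 4(p - 4)(p - 2)(p + 3) vanishes at p ∈ {-3, 2, 4}; B'(q) = 12(q - 3)(q - 2)(q + 3) vanishes at q ∈ {-3, 2, 3}.
Local minima of A (where A''>0): A(-3)=-279, A(4)=64. Local minima of B: B(-3)=-675, B(3)=189.
So the global minimum of V is A(-3) + B(-3) + 1 = -279 − 675 + 1 = -953, attained at (-3, -3).

-953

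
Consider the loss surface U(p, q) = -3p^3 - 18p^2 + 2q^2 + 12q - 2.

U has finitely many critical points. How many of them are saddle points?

1

U separates as a function of p plus a function of q, so ∇U=0 decouples.
∂U/∂p = -9p(p + 4) = 0 at p ∈ {-4, 0}; ∂U/∂q = 4(q + 3) = 0 at q ∈ {-3}.
The Hessian is diagonal: diag(U_pp, U_qq). Second derivatives: U_pp(-4)=36, U_pp(0)=-36; U_qq(-3)=4.
Saddle points occur where the two diagonal entries have opposite signs: (0, -3). Count: 1.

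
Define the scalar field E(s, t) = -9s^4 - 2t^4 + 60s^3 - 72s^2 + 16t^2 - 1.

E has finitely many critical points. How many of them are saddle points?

4

E separates as a function of s plus a function of t, so ∇E=0 decouples.
∂E/∂s = -36s(s - 4)(s - 1) = 0 at s ∈ {0, 1, 4}; ∂E/∂t = -8t(t - 2)(t + 2) = 0 at t ∈ {-2, 0, 2}.
The Hessian is diagonal: diag(E_ss, E_tt). Second derivatives: E_ss(0)=-144, E_ss(1)=108, E_ss(4)=-432; E_tt(-2)=-64, E_tt(0)=32, E_tt(2)=-64.
Saddle points occur where the two diagonal entries have opposite signs: (0, 0), (1, -2), (1, 2), (4, 0). Count: 4.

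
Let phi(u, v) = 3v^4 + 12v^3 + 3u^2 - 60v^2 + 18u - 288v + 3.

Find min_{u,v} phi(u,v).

-861

phi(u,v) separates as P(u) + Q(v) + 3, so its minimum is min P + min Q + 3.
P'(u) = 6u + 18 vanishes at u ∈ {-3}; Q'(v) = 12(v - 3)(v + 2)(v + 4) vanishes at v ∈ {-4, -2, 3}.
Local minima of P (where P''>0): P(-3)=-27. Local minima of Q: Q(-4)=192, Q(3)=-837.
So the global minimum of phi is P(-3) + Q(3) + 3 = -27 − 837 + 3 = -861, attained at (-3, 3).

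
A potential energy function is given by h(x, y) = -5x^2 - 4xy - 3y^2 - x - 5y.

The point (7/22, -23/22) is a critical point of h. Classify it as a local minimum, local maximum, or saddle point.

The Hessian of h is constant: H = [[-10, -4], [-4, -6]].
det(H) = (-10)·(-6) − (-4)² = 44.
det(H) > 0 and tr(H) = -16 < 0, so H is negative definite and the point is a local maximum.

local maximum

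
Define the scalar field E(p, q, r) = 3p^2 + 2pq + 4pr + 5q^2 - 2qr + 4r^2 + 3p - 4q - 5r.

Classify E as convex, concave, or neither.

convex

E is quadratic, so its Hessian is the constant matrix H = [[6, 2, 4], [2, 10, -2], [4, -2, 8]].
Leading principal minors: 6, 56, 232.
All positive ⇒ H ≻ 0 ⇒ convex.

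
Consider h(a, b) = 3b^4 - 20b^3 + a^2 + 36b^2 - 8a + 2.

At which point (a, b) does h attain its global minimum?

h(a,b) separates as P(a) + Q(b) + 2, so its minimum is min P + min Q + 2.
P'(a) = 2a - 8 vanishes at a ∈ {4}; Q'(b) = 12b(b - 3)(b - 2) vanishes at b ∈ {0, 2, 3}.
Local minima of P (where P''>0): P(4)=-16. Local minima of Q: Q(0)=0, Q(3)=27.
So the global minimum of h is P(4) + Q(0) + 2 = -16 + 0 + 2 = -14, attained at (4, 0).

(4, 0)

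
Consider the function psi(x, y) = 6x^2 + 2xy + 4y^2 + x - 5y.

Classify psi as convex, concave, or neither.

psi is quadratic, so its Hessian is the constant matrix H = [[12, 2], [2, 8]].
det(H) = 92, tr(H) = 20.
det(H) > 0 and tr(H) > 0, so H is positive definite everywhere: convex.

convex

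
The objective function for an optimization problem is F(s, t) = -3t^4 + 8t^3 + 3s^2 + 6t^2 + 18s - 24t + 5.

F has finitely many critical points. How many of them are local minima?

F separates as a function of s plus a function of t, so ∇F=0 decouples.
∂F/∂s = 6(s + 3) = 0 at s ∈ {-3}; ∂F/∂t = -12(t - 2)(t - 1)(t + 1) = 0 at t ∈ {-1, 1, 2}.
The Hessian is diagonal: diag(F_ss, F_tt). Second derivatives: F_ss(-3)=6; F_tt(-1)=-72, F_tt(1)=24, F_tt(2)=-36.
Local minima occur where both diagonal entries positive: (-3, 1). Count: 1.

1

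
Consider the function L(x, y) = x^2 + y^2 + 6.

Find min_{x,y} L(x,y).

L(x,y) separates as P(x) + Q(y) + 6, so its minimum is min P + min Q + 6.
P'(x) = 2x vanishes at x ∈ {0}; Q'(y) = 2y vanishes at y ∈ {0}.
Local minima of P (where P''>0): P(0)=0. Local minima of Q: Q(0)=0.
So the global minimum of L is P(0) + Q(0) + 6 = 0 + 0 + 6 = 6, attained at (0, 0).

6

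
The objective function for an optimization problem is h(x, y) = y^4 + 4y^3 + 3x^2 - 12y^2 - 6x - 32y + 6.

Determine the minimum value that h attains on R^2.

-61

h(x,y) separates as P(x) + Q(y) + 6, so its minimum is min P + min Q + 6.
P'(x) = 6x - 6 vanishes at x ∈ {1}; Q'(y) = 4(y - 2)(y + 1)(y + 4) vanishes at y ∈ {-4, -1, 2}.
Local minima of P (where P''>0): P(1)=-3. Local minima of Q: Q(-4)=-64, Q(2)=-64.
So the global minimum of h is P(1) + Q(-4) + 6 = -3 − 64 + 6 = -61, attained at (1, -4).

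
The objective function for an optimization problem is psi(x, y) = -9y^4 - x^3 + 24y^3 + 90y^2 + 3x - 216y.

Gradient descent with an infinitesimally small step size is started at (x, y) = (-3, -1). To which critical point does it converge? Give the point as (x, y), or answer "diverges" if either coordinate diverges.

psi is separable, so gradient descent decouples: x follows -∂psi/∂x, y follows -∂psi/∂y.
∂psi/∂x = -3(x - 1)(x + 1); at x=-3 this is -24, so x increases.
∂psi/∂y = -36(y - 3)(y - 1)(y + 2); at y=-1 this is -288, so y increases.
x converges to its nearest critical value -1 (a local min of the x-part); y converges to 1. The iterate converges to (-1, 1).

(-1, 1)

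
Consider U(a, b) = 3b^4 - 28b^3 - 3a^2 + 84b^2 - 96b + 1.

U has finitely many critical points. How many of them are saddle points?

2

U separates as a function of a plus a function of b, so ∇U=0 decouples.
∂U/∂a = -6a = 0 at a ∈ {0}; ∂U/∂b = 12(b - 4)(b - 2)(b - 1) = 0 at b ∈ {1, 2, 4}.
The Hessian is diagonal: diag(U_aa, U_bb). Second derivatives: U_aa(0)=-6; U_bb(1)=36, U_bb(2)=-24, U_bb(4)=72.
Saddle points occur where the two diagonal entries have opposite signs: (0, 1), (0, 4). Count: 2.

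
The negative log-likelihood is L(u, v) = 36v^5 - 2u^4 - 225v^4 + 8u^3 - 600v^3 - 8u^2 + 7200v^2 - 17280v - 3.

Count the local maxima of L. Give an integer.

4

L separates as a function of u plus a function of v, so ∇L=0 decouples.
∂L/∂u = -8u(u - 2)(u - 1) = 0 at u ∈ {0, 1, 2}; ∂L/∂v = 180(v - 4)(v - 3)(v - 2)(v + 4) = 0 at v ∈ {-4, 2, 3, 4}.
The Hessian is diagonal: diag(L_uu, L_vv). Second derivatives: L_uu(0)=-16, L_uu(1)=8, L_uu(2)=-16; L_vv(-4)=-60480, L_vv(2)=2160, L_vv(3)=-1260, L_vv(4)=2880.
Local maxima occur where both diagonal entries negative: (0, -4), (0, 3), (2, -4), (2, 3). Count: 4.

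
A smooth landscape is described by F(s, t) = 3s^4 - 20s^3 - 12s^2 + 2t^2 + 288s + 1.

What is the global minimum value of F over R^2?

F(s,t) separates as P(s) + Q(t) + 1, so its minimum is min P + min Q + 1.
P'(s) = 12(s - 4)(s - 3)(s + 2) vanishes at s ∈ {-2, 3, 4}; Q'(t) = 4t vanishes at t ∈ {0}.
Local minima of P (where P''>0): P(-2)=-416, P(4)=448. Local minima of Q: Q(0)=0.
So the global minimum of F is P(-2) + Q(0) + 1 = -416 + 0 + 1 = -415, attained at (-2, 0).

-415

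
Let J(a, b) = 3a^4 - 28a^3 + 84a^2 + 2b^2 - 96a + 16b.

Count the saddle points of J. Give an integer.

J separates as a function of a plus a function of b, so ∇J=0 decouples.
∂J/∂a = 12(a - 4)(a - 2)(a - 1) = 0 at a ∈ {1, 2, 4}; ∂J/∂b = 4(b + 4) = 0 at b ∈ {-4}.
The Hessian is diagonal: diag(J_aa, J_bb). Second derivatives: J_aa(1)=36, J_aa(2)=-24, J_aa(4)=72; J_bb(-4)=4.
Saddle points occur where the two diagonal entries have opposite signs: (2, -4). Count: 1.

1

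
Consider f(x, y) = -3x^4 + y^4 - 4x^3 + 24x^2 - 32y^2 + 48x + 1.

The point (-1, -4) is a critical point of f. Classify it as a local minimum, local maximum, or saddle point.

The mixed partial ∂²f/∂x∂y is 0, so the Hessian at any point is diag(f_xx, f_yy) = diag(12(-3x^2 - 2x + 4), 4(3y^2 - 16)).
At (-1, -4): H = diag(36, 128).
Both eigenvalues are positive, so H is positive definite: a local minimum.

local minimum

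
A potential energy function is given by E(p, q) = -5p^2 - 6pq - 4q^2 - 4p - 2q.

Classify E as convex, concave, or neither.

E is quadratic, so its Hessian is the constant matrix H = [[-10, -6], [-6, -8]].
det(H) = 44, tr(H) = -18.
det(H) > 0 and tr(H) < 0, so H is negative definite everywhere: concave.

concave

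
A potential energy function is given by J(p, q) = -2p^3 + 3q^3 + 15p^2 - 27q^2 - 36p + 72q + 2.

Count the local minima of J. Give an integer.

J separates as a function of p plus a function of q, so ∇J=0 decouples.
∂J/∂p = -6(p - 3)(p - 2) = 0 at p ∈ {2, 3}; ∂J/∂q = 9(q - 4)(q - 2) = 0 at q ∈ {2, 4}.
The Hessian is diagonal: diag(J_pp, J_qq). Second derivatives: J_pp(2)=6, J_pp(3)=-6; J_qq(2)=-18, J_qq(4)=18.
Local minima occur where both diagonal entries positive: (2, 4). Count: 1.

1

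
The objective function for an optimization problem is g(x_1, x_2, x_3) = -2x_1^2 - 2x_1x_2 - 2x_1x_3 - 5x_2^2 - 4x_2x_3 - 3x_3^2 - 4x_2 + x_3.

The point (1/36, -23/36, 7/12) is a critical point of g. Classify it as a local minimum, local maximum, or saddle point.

The Hessian is constant: H = [[-4, -2, -2], [-2, -10, -4], [-2, -4, -6]].
Leading principal minors: Δ₁ = -4, Δ₂ = 36, Δ₃ = -144.
The minors alternate sign starting negative (−, +, −), so H is negative definite: a local maximum.

local maximum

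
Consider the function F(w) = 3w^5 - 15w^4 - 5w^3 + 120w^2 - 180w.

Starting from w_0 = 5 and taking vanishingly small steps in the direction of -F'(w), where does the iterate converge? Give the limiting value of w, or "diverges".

3

F'(w) = 15(w - 3)(w - 2)(w - 1)(w + 2), so F'(5) = 2520.
Gradient descent moves in the -F' direction, i.e. w is decreasing.
The nearest critical point in that direction is w = 3, where F'' = 150 > 0 (a local minimum). The iterate converges there.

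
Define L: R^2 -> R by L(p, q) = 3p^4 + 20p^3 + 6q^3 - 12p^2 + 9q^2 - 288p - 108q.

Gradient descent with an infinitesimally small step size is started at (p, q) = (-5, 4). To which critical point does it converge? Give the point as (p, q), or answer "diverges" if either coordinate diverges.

L is separable, so gradient descent decouples: p follows -∂L/∂p, q follows -∂L/∂q.
∂L/∂p = 12(p - 2)(p + 3)(p + 4); at p=-5 this is -168, so p increases.
∂L/∂q = 18(q - 2)(q + 3); at q=4 this is 252, so q decreases.
p converges to its nearest critical value -4 (a local min of the p-part); q converges to 2. The iterate converges to (-4, 2).

(-4, 2)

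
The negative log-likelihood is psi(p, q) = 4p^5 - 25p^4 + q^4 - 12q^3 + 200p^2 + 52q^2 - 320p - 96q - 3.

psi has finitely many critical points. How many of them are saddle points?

6

psi separates as a function of p plus a function of q, so ∇psi=0 decouples.
∂psi/∂p = 20(p - 4)(p - 2)(p - 1)(p + 2) = 0 at p ∈ {-2, 1, 2, 4}; ∂psi/∂q = 4(q - 4)(q - 3)(q - 2) = 0 at q ∈ {2, 3, 4}.
The Hessian is diagonal: diag(psi_pp, psi_qq). Second derivatives: psi_pp(-2)=-1440, psi_pp(1)=180, psi_pp(2)=-160, psi_pp(4)=720; psi_qq(2)=8, psi_qq(3)=-4, psi_qq(4)=8.
Saddle points occur where the two diagonal entries have opposite signs: (-2, 2), (-2, 4), (1, 3), (2, 2), (2, 4), (4, 3). Count: 6.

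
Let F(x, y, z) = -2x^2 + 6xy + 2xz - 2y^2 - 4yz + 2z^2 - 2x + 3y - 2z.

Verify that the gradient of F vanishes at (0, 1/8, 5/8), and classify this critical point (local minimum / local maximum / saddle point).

saddle point

∇F = (-4x + 6y + 2z - 2, 6x - 4y - 4z + 3, 2x - 4y + 4z - 2); substituting (0, 1/8, 5/8) gives ∇F = (0, 0, 0), so (0, 1/8, 5/8) is indeed a critical point.
The Hessian is constant: H = [[-4, 6, 2], [6, -4, -4], [2, -4, 4]].
Leading principal minors: Δ₁ = -4, Δ₂ = -20, Δ₃ = -96.
The minors fit neither the all-positive nor the alternating-sign pattern, so H is indefinite: a saddle point.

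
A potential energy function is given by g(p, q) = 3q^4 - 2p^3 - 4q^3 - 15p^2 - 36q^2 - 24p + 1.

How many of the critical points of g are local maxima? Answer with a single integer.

g separates as a function of p plus a function of q, so ∇g=0 decouples.
∂g/∂p = -6(p + 1)(p + 4) = 0 at p ∈ {-4, -1}; ∂g/∂q = 12q(q - 3)(q + 2) = 0 at q ∈ {-2, 0, 3}.
The Hessian is diagonal: diag(g_pp, g_qq). Second derivatives: g_pp(-4)=18, g_pp(-1)=-18; g_qq(-2)=120, g_qq(0)=-72, g_qq(3)=180.
Local maxima occur where both diagonal entries negative: (-1, 0). Count: 1.

1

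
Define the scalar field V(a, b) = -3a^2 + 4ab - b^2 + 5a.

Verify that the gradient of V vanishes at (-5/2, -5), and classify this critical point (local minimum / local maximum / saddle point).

∇V = (-6a + 4b + 5, 4a - 2b); substituting (-5/2, -5) gives ∇V = (0, 0), so (-5/2, -5) is indeed a critical point.
The Hessian of V is constant: H = [[-6, 4], [4, -2]].
det(H) = (-6)·(-2) − 4² = -4.
Since det(H) < 0, H is indefinite and the critical point is a saddle point.

saddle point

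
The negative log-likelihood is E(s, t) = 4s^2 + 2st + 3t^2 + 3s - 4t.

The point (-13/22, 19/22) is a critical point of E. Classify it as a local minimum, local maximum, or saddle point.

The Hessian of E is constant: H = [[8, 2], [2, 6]].
det(H) = 8·6 − 2² = 44.
det(H) > 0 and tr(H) = 14 > 0, so H is positive definite and the point is a local minimum.

local minimum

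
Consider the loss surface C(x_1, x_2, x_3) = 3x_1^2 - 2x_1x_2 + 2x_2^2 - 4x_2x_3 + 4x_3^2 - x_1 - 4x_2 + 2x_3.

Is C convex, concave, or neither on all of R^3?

C is quadratic, so its Hessian is the constant matrix H = [[6, -2, 0], [-2, 4, -4], [0, -4, 8]].
Leading principal minors: 6, 20, 64.
All positive ⇒ H ≻ 0 ⇒ convex.

convex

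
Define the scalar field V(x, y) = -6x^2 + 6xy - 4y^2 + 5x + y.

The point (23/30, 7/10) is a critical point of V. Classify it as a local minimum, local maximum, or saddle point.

local maximum

The Hessian of V is constant: H = [[-12, 6], [6, -8]].
det(H) = (-12)·(-8) − 6² = 60.
det(H) > 0 and tr(H) = -20 < 0, so H is negative definite and the point is a local maximum.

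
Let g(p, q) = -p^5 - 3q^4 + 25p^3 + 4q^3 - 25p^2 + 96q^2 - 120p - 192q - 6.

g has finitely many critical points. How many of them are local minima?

g separates as a function of p plus a function of q, so ∇g=0 decouples.
∂g/∂p = -5(p - 3)(p - 2)(p + 1)(p + 4) = 0 at p ∈ {-4, -1, 2, 3}; ∂g/∂q = -12(q - 4)(q - 1)(q + 4) = 0 at q ∈ {-4, 1, 4}.
The Hessian is diagonal: diag(g_pp, g_qq). Second derivatives: g_pp(-4)=630, g_pp(-1)=-180, g_pp(2)=90, g_pp(3)=-140; g_qq(-4)=-480, g_qq(1)=180, g_qq(4)=-288.
Local minima occur where both diagonal entries positive: (-4, 1), (2, 1). Count: 2.

2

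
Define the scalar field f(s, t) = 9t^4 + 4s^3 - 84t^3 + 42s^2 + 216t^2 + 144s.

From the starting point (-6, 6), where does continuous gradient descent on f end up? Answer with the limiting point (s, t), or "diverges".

diverges

f is separable, so gradient descent decouples: s follows -∂f/∂s, t follows -∂f/∂t.
∂f/∂s = 12(s + 3)(s + 4); at s=-6 this is 72, so s decreases.
∂f/∂t = 36t(t - 4)(t - 3); at t=6 this is 1296, so t decreases.
The s-coordinate has no critical point in that direction and runs off to infinity.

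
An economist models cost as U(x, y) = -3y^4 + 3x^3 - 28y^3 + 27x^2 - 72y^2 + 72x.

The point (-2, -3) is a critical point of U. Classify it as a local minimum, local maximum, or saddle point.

The mixed partial ∂²U/∂x∂y is 0, so the Hessian at any point is diag(U_xx, U_yy) = diag(18(x + 3), -12(3y^2 + 14y + 12)).
At (-2, -3): H = diag(18, 36).
Both eigenvalues are positive, so H is positive definite: a local minimum.

local minimum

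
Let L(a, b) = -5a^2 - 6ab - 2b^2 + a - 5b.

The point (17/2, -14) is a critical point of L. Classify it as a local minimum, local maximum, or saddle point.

local maximum

The Hessian of L is constant: H = [[-10, -6], [-6, -4]].
det(H) = (-10)·(-4) − (-6)² = 4.
det(H) > 0 and tr(H) = -14 < 0, so H is negative definite and the point is a local maximum.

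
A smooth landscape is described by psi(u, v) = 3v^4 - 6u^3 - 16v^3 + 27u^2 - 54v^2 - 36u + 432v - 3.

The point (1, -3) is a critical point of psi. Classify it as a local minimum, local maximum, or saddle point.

The mixed partial ∂²psi/∂u∂v is 0, so the Hessian at any point is diag(psi_uu, psi_vv) = diag(18(-2u + 3), 12(3v^2 - 8v - 9)).
At (1, -3): H = diag(18, 504).
Both eigenvalues are positive, so H is positive definite: a local minimum.

local minimum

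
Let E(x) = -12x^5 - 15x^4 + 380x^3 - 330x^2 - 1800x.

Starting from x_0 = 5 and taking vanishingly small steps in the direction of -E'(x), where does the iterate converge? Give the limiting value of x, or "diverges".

E'(x) = -60(x - 3)(x - 2)(x + 1)(x + 5), so E'(5) = -21600.
Gradient descent moves in the -E' direction, i.e. x is increasing.
There is no critical point above x=5, and E' keeps the same sign, so the iterate runs off to +∞.

diverges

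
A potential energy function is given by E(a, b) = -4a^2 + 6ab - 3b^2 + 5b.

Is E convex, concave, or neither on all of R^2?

concave

E is quadratic, so its Hessian is the constant matrix H = [[-8, 6], [6, -6]].
det(H) = 12, tr(H) = -14.
det(H) > 0 and tr(H) < 0, so H is negative definite everywhere: concave.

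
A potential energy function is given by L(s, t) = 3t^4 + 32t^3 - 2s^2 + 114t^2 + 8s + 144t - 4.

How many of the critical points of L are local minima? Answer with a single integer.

L separates as a function of s plus a function of t, so ∇L=0 decouples.
∂L/∂s = -4(s - 2) = 0 at s ∈ {2}; ∂L/∂t = 12(t + 1)(t + 3)(t + 4) = 0 at t ∈ {-4, -3, -1}.
The Hessian is diagonal: diag(L_ss, L_tt). Second derivatives: L_ss(2)=-4; L_tt(-4)=36, L_tt(-3)=-24, L_tt(-1)=72.
Local minima occur where both diagonal entries positive: none. Count: 0.

0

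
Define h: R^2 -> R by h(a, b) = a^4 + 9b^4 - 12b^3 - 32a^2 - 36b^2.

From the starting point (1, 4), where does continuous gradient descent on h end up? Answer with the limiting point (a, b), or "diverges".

(4, 2)

h is separable, so gradient descent decouples: a follows -∂h/∂a, b follows -∂h/∂b.
∂h/∂a = 4a(a - 4)(a + 4); at a=1 this is -60, so a increases.
∂h/∂b = 36b(b - 2)(b + 1); at b=4 this is 1440, so b decreases.
a converges to its nearest critical value 4 (a local min of the a-part); b converges to 2. The iterate converges to (4, 2).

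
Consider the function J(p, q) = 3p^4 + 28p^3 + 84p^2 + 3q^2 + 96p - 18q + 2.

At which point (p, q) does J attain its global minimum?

(-4, 3)

J(p,q) separates as A(p) + B(q) + 2, so its minimum is min A + min B + 2.
A'(p) = 12(p + 1)(p + 2)(p + 4) vanishes at p ∈ {-4, -2, -1}; B'(q) = 6q - 18 vanishes at q ∈ {3}.
Local minima of A (where A''>0): A(-4)=-64, A(-1)=-37. Local minima of B: B(3)=-27.
So the global minimum of J is A(-4) + B(3) + 2 = -64 − 27 + 2 = -89, attained at (-4, 3).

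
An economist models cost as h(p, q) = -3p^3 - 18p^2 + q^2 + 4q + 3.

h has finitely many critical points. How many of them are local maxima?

0

h separates as a function of p plus a function of q, so ∇h=0 decouples.
∂h/∂p = -9p(p + 4) = 0 at p ∈ {-4, 0}; ∂h/∂q = 2(q + 2) = 0 at q ∈ {-2}.
The Hessian is diagonal: diag(h_pp, h_qq). Second derivatives: h_pp(-4)=36, h_pp(0)=-36; h_qq(-2)=2.
Local maxima occur where both diagonal entries negative: none. Count: 0.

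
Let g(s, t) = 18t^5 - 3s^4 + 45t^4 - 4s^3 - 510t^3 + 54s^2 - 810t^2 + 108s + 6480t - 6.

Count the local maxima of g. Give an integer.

4

g separates as a function of s plus a function of t, so ∇g=0 decouples.
∂g/∂s = -12(s - 3)(s + 1)(s + 3) = 0 at s ∈ {-3, -1, 3}; ∂g/∂t = 90(t - 3)(t - 2)(t + 3)(t + 4) = 0 at t ∈ {-4, -3, 2, 3}.
The Hessian is diagonal: diag(g_ss, g_tt). Second derivatives: g_ss(-3)=-144, g_ss(-1)=96, g_ss(3)=-288; g_tt(-4)=-3780, g_tt(-3)=2700, g_tt(2)=-2700, g_tt(3)=3780.
Local maxima occur where both diagonal entries negative: (-3, -4), (-3, 2), (3, -4), (3, 2). Count: 4.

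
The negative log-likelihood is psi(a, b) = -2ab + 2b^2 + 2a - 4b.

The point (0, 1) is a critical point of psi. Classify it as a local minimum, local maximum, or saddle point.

saddle point

The Hessian of psi is constant: H = [[0, -2], [-2, 4]].
det(H) = 0·4 − (-2)² = -4.
Since det(H) < 0, H is indefinite and the critical point is a saddle point.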